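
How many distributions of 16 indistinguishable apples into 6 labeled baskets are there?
C(16+6-1, 6-1) = C(21, 5) = 20349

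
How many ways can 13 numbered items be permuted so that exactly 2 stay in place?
Choose the 2 fixed points C(13,2) = 78, derange the rest: !11 = Σ_{j=0}^{11} (-1)^j·11!/j! = 39916800 - 39916800 + 19958400 - 6652800 + 1663200 - 332640 + 55440 - 7920 + 990 - 110 + 11 - 1 = 14684570. Product = 78 × 14684570 = 1145396460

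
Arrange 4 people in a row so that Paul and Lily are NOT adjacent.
Total - adjacent = 4! - (4-1)!×2 = 24 - 12 = 12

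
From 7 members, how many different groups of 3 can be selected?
C(7,3) = 7!/(3!×4!) = 35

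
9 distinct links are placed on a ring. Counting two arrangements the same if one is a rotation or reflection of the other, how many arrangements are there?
(9-1)!/2 = 40320/2 = 20160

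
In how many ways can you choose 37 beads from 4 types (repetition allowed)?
C(37+4-1, 4-1) = C(40, 3) = 9880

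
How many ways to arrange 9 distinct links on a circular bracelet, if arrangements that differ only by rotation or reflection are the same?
(9-1)!/2 = 40320/2 = 20160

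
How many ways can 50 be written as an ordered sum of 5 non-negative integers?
C(50+5-1, 5-1) = C(54, 4) = 316251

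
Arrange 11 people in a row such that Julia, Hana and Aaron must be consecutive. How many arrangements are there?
Treat the 3 as one block: (11-3+1)! × 3! = 362880 × 6 = 2177280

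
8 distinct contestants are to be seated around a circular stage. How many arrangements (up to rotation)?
Circular: fix one position, arrange the rest. (8-1)! = 5040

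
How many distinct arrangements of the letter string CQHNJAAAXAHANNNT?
16! / (1! × 1! × 1! × 5! × 1! × 1! × 2! × 4!) = 3632428800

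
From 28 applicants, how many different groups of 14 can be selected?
C(28,14) = 28!/(14!×14!) = 40116600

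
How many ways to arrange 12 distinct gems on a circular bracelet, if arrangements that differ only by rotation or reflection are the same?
(12-1)!/2 = 39916800/2 = 19958400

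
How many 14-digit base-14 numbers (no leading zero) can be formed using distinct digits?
First digit: 13 choices (nonzero). Then descending: 13 × 13 × 12 × 11 × 10 × 9 × 8 × 7 × 6 × 5 × 4 × 3 × 2 × 1 = 80951270400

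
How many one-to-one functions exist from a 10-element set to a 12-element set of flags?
P(12,10) = 12!/(12-10)! = 239500800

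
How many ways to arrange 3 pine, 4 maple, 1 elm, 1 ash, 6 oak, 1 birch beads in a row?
16! / (3! × 4! × 1! × 1! × 6! × 1!) = 201801600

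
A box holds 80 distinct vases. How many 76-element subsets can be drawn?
C(80,76) = 80!/(76!×4!) = 1581580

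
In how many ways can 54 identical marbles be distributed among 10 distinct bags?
C(54+10-1, 10-1) = C(63, 9) = 23667689815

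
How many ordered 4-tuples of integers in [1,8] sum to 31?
Coefficient of x^31 in (x + x² + ... + x^8)^4. By inclusion-exclusion on dice exceeding 8: Σ_j (-1)^j C(4,j)·C(31-1-8j, 3) = C(4,0)·C(30,3) - C(4,1)·C(22,3) + C(4,2)·C(14,3) - C(4,3)·C(6,3) = 1·4060 - 4·1540 + 6·364 - 4·20 = 4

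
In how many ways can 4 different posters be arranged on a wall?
4! = 24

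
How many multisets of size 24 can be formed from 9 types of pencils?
C(24+9-1, 9-1) = C(32, 8) = 10518300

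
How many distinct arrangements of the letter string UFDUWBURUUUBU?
13! / (2! × 1! × 1! × 1! × 7! × 1!) = 617760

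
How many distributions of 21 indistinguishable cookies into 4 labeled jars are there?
C(21+4-1, 4-1) = C(24, 3) = 2024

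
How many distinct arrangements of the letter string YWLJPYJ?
7! / (2! × 1! × 2! × 1! × 1!) = 1260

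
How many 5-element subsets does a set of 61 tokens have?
C(61,5) = 61!/(5!×56!) = 5949147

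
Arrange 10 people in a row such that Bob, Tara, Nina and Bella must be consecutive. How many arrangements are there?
Treat the 4 as one block: (10-4+1)! × 4! = 5040 × 24 = 120960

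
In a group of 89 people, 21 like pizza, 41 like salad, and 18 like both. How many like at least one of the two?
|A∪B| = |A| + |B| - |A∩B| = 21 + 41 - 18 = 44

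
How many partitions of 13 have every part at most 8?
Let r_j(i) = number of partitions of i into parts ≤ j, for i = 0..13. r_1(i) = 1 for all i; r_j(i) = r_{j-1}(i) + r_j(i-j). Rows j = 2..8: ≤2: 1 1 2 2 3 3 4 4 5 5 6 6 7 7; ≤3: 1 1 2 3 4 5 7 8 10 12 14 16 19 21; ≤4: 1 1 2 3 5 6 9 11 15 18 23 27 34 39; ≤5: 1 1 2 3 5 7 10 13 18 23 30 37 47 57; ≤6: 1 1 2 3 5 7 11 14 20 26 35 44 58 71; ≤7: 1 1 2 3 5 7 11 15 21 28 38 49 65 82; ≤8: 1 1 2 3 5 7 11 15 22 29 40 52 70 89. r_8(13) = 89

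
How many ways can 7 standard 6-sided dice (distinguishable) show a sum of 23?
Coefficient of x^23 in (x + x² + ... + x^6)^7. By inclusion-exclusion on dice exceeding 6: Σ_j (-1)^j C(7,j)·C(23-1-6j, 6) = C(7,0)·C(22,6) - C(7,1)·C(16,6) + C(7,2)·C(10,6) = 1·74613 - 7·8008 + 21·210 = 22967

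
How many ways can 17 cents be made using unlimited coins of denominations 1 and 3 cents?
Coefficient of x^17 in 1/(1-x^1) · 1/(1-x^3). Use j coins of 3 for j = 0..⌊17/3⌋ = 5, the rest in 1s: 5 + 1 = 6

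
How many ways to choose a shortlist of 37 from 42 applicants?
C(42,37) = 42!/(37!×5!) = 850668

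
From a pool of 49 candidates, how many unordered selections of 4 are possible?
C(49,4) = 49!/(4!×45!) = 211876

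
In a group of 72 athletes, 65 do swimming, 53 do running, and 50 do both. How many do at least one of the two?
|A∪B| = |A| + |B| - |A∩B| = 65 + 53 - 50 = 68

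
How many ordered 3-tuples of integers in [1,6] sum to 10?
Coefficient of x^10 in (x + x² + ... + x^6)^3. By inclusion-exclusion on dice exceeding 6: Σ_j (-1)^j C(3,j)·C(10-1-6j, 2) = C(3,0)·C(9,2) - C(3,1)·C(3,2) = 1·36 - 3·3 = 27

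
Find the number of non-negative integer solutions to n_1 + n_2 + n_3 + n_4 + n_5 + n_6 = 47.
C(47+6-1, 6-1) = C(52, 5) = 2598960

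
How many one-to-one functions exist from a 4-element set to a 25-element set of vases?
P(25,4) = 25!/(25-4)! = 303600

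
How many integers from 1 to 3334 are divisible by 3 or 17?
⌊3334/3⌋ + ⌊3334/17⌋ - ⌊3334/51⌋ = 1111 + 196 - 65 = 1242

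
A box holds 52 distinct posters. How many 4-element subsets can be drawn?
C(52,4) = 52!/(4!×48!) = 270725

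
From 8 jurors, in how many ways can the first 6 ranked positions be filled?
P(8,6) = 8!/(8-6)! = 20160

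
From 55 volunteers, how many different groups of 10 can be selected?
C(55,10) = 55!/(10!×45!) = 29248649430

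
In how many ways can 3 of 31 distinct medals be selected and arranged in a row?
P(31,3) = 31!/(31-3)! = 26970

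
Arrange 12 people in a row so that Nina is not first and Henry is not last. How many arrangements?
By inclusion-exclusion: 12! - 2×(12-1)! + (12-2)! = 479001600 - 79833600 + 3628800 = 402796800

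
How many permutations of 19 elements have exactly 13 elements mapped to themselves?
Choose the 13 fixed points C(19,13) = 27132, derange the rest: !6 = Σ_{j=0}^{6} (-1)^j·6!/j! = 720 - 720 + 360 - 120 + 30 - 6 + 1 = 265. Product = 27132 × 265 = 7189980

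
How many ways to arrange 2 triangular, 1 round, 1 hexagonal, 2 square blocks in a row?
6! / (2! × 1! × 1! × 2!) = 180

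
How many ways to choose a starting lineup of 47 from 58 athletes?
C(58,47) = 58!/(47!×11!) = 227692286640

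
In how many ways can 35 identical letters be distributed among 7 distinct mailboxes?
C(35+7-1, 7-1) = C(41, 6) = 4496388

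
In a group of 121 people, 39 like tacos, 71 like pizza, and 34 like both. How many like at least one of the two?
|A∪B| = |A| + |B| - |A∩B| = 39 + 71 - 34 = 76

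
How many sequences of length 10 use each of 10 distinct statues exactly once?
10! = 3628800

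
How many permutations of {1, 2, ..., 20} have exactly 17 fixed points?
Choose the 17 fixed points C(20,17) = 1140, derange the rest: !3 = Σ_{j=0}^{3} (-1)^j·3!/j! = 6 - 6 + 3 - 1 = 2. Product = 1140 × 2 = 2280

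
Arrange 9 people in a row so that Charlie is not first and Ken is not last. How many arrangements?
By inclusion-exclusion: 9! - 2×(9-1)! + (9-2)! = 362880 - 80640 + 5040 = 287280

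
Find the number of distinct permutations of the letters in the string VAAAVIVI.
8! / (3! × 3! × 2!) = 560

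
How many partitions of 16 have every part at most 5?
Let r_j(i) = number of partitions of i into parts ≤ j, for i = 0..16. r_1(i) = 1 for all i; r_j(i) = r_{j-1}(i) + r_j(i-j). Rows j = 2..5: ≤2: 1 1 2 2 3 3 4 4 5 5 6 6 7 7 8 8 9; ≤3: 1 1 2 3 4 5 7 8 10 12 14 16 19 21 24 27 30; ≤4: 1 1 2 3 5 6 9 11 15 18 23 27 34 39 47 54 64; ≤5: 1 1 2 3 5 7 10 13 18 23 30 37 47 57 70 84 101. r_5(16) = 101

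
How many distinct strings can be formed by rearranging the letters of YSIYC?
5! / (2! × 1! × 1! × 1!) = 60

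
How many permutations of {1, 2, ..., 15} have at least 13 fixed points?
Exactly j fixed points: C(15,j)·!(15-j); sum over j ≥ 13 (derangement numbers via !m = (m-1)·(!(m-1) + !(m-2)): !0..!2 = 1, 0, 1). Σ_{j=13}^{15} C(15,j)·!(15-j) = C(15,13)·!2 + C(15,14)·!1 + C(15,15)·!0 = 105·1 + 15·0 + 1·1 = 106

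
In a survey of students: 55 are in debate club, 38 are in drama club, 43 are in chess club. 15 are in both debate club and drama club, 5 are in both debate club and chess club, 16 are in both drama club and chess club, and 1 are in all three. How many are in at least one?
|A∪B∪C| = 55+38+43-15-5-16+1 = 101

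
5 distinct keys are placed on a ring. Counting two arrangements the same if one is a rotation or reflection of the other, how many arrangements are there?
(5-1)!/2 = 24/2 = 12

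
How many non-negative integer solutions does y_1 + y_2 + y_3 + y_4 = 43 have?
C(43+4-1, 4-1) = C(46, 3) = 15180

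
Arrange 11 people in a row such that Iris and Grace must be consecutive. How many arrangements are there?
Treat the 2 as one block: (11-2+1)! × 2! = 3628800 × 2 = 7257600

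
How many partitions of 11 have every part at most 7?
Let r_j(i) = number of partitions of i into parts ≤ j, for i = 0..11. r_1(i) = 1 for all i; r_j(i) = r_{j-1}(i) + r_j(i-j). Rows j = 2..7: ≤2: 1 1 2 2 3 3 4 4 5 5 6 6; ≤3: 1 1 2 3 4 5 7 8 10 12 14 16; ≤4: 1 1 2 3 5 6 9 11 15 18 23 27; ≤5: 1 1 2 3 5 7 10 13 18 23 30 37; ≤6: 1 1 2 3 5 7 11 14 20 26 35 44; ≤7: 1 1 2 3 5 7 11 15 21 28 38 49. r_7(11) = 49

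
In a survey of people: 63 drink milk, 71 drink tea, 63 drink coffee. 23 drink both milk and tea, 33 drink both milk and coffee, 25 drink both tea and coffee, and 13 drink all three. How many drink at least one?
|A∪B∪C| = 63+71+63-23-33-25+13 = 129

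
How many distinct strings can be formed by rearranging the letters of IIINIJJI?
8! / (1! × 2! × 5!) = 168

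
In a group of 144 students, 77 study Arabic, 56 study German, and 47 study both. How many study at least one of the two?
|A∪B| = |A| + |B| - |A∩B| = 77 + 56 - 47 = 86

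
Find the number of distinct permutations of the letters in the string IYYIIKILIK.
10! / (1! × 2! × 5! × 2!) = 7560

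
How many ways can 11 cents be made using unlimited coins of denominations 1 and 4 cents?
Coefficient of x^11 in 1/(1-x^1) · 1/(1-x^4). Use j coins of 4 for j = 0..⌊11/4⌋ = 2, the rest in 1s: 2 + 1 = 3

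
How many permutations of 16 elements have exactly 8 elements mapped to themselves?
Choose the 8 fixed points C(16,8) = 12870, derange the rest: !8 = Σ_{j=0}^{8} (-1)^j·8!/j! = 40320 - 40320 + 20160 - 6720 + 1680 - 336 + 56 - 8 + 1 = 14833. Product = 12870 × 14833 = 190900710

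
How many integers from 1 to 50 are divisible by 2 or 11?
⌊50/2⌋ + ⌊50/11⌋ - ⌊50/22⌋ = 25 + 4 - 2 = 27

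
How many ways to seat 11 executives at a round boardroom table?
Circular: fix one position, arrange the rest. (11-1)! = 3628800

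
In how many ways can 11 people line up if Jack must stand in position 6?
Fix one position: (11-1)! = 3628800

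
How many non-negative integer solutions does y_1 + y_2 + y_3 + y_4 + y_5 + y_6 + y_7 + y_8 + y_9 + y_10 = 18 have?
C(18+10-1, 10-1) = C(27, 9) = 4686825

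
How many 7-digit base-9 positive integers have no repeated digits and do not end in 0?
Last digit: 8 nonzero choices. First digit: 7 (nonzero, ≠last). Middle 5: P(7,5) = 2520. Total = 141120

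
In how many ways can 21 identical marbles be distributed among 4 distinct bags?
C(21+4-1, 4-1) = C(24, 3) = 2024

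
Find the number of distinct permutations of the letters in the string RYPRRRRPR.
9! / (6! × 1! × 2!) = 252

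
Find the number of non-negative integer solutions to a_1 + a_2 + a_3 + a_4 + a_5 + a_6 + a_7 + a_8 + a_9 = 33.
C(33+9-1, 9-1) = C(41, 8) = 95548245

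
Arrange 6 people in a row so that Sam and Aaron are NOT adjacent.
Total - adjacent = 6! - (6-1)!×2 = 720 - 240 = 480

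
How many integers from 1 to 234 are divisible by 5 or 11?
⌊234/5⌋ + ⌊234/11⌋ - ⌊234/55⌋ = 46 + 21 - 4 = 63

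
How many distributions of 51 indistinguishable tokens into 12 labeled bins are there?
C(51+12-1, 12-1) = C(62, 11) = 508271323092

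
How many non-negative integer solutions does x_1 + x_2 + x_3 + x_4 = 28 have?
C(28+4-1, 4-1) = C(31, 3) = 4495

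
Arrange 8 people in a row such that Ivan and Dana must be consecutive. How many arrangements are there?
Treat the 2 as one block: (8-2+1)! × 2! = 5040 × 2 = 10080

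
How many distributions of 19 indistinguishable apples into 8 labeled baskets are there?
C(19+8-1, 8-1) = C(26, 7) = 657800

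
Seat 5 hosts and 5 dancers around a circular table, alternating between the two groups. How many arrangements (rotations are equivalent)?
Fix one of the hosts: (5-1)! ways for the remaining hosts, × 5! ways for the dancers = 24 × 120 = 2880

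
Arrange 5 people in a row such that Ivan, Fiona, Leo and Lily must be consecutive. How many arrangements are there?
Treat the 4 as one block: (5-4+1)! × 4! = 2 × 24 = 48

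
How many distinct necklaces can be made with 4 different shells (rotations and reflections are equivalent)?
(4-1)!/2 = 6/2 = 3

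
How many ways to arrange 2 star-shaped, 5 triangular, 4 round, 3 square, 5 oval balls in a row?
19! / (2! × 5! × 4! × 3! × 5!) = 29331862560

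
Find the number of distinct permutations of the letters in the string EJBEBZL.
7! / (1! × 1! × 1! × 2! × 2!) = 1260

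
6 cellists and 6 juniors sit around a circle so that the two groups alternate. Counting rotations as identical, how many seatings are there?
Fix one of the cellists: (6-1)! ways for the remaining cellists, × 6! ways for the juniors = 120 × 720 = 86400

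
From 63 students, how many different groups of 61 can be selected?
C(63,61) = 63!/(61!×2!) = 1953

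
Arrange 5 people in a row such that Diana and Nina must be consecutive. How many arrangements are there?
Treat the 2 as one block: (5-2+1)! × 2! = 24 × 2 = 48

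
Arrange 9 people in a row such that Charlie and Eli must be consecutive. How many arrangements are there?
Treat the 2 as one block: (9-2+1)! × 2! = 40320 × 2 = 80640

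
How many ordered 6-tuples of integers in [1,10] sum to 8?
Coefficient of x^8 in (x + x² + ... + x^10)^6. By inclusion-exclusion on dice exceeding 10: Σ_j (-1)^j C(6,j)·C(8-1-10j, 5) = C(6,0)·C(7,5) = 1·21 = 21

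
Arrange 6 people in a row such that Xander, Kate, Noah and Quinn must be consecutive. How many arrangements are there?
Treat the 4 as one block: (6-4+1)! × 4! = 6 × 24 = 144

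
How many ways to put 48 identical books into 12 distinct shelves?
C(48+12-1, 12-1) = C(59, 11) = 279871768995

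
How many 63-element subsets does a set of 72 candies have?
C(72,63) = 72!/(63!×9!) = 85113005120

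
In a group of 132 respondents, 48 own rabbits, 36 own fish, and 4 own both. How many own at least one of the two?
|A∪B| = |A| + |B| - |A∩B| = 48 + 36 - 4 = 80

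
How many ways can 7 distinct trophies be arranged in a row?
7! = 5040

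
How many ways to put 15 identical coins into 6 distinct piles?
C(15+6-1, 6-1) = C(20, 5) = 15504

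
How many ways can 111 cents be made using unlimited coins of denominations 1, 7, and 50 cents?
Coefficient of x^111 in 1/(1-x^1) · 1/(1-x^7) · 1/(1-x^50). Case on j = number of 50-cent coins (j = 0..2); remainder r = 111 - 50j is made from {1,7} in ⌊r/7⌋+1 ways. r = 111, 61, 11 → 16 + 9 + 2 = 27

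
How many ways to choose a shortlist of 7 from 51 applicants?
C(51,7) = 51!/(7!×44!) = 115775100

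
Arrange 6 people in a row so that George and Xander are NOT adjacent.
Total - adjacent = 6! - (6-1)!×2 = 720 - 240 = 480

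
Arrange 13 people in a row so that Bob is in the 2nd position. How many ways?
Fix one position: (13-1)! = 479001600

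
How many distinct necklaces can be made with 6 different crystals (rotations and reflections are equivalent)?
(6-1)!/2 = 120/2 = 60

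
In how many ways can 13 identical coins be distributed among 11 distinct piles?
C(13+11-1, 11-1) = C(23, 10) = 1144066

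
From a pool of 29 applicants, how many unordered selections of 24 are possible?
C(29,24) = 29!/(24!×5!) = 118755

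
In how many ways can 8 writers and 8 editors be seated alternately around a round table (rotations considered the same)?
Fix one of the writers: (8-1)! ways for the remaining writers, × 8! ways for the editors = 5040 × 40320 = 203212800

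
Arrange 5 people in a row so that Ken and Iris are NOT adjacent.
Total - adjacent = 5! - (5-1)!×2 = 120 - 48 = 72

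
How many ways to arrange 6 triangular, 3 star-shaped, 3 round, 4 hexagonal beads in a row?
16! / (6! × 3! × 3! × 4!) = 33633600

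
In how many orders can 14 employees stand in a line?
14! = 87178291200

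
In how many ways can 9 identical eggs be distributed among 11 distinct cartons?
C(9+11-1, 11-1) = C(19, 10) = 92378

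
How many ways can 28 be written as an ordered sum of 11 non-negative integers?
C(28+11-1, 11-1) = C(38, 10) = 472733756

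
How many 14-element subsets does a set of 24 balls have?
C(24,14) = 24!/(14!×10!) = 1961256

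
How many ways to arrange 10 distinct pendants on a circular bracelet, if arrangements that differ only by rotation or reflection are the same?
(10-1)!/2 = 362880/2 = 181440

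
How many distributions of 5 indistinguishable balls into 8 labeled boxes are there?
C(5+8-1, 8-1) = C(12, 7) = 792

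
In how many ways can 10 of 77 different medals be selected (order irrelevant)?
C(77,10) = 77!/(10!×67!) = 1096993404430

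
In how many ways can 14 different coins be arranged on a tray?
14! = 87178291200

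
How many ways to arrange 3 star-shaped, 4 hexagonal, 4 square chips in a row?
11! / (3! × 4! × 4!) = 11550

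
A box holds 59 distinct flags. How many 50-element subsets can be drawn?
C(59,50) = 59!/(50!×9!) = 12565671261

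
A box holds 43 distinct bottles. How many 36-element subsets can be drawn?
C(43,36) = 43!/(36!×7!) = 32224114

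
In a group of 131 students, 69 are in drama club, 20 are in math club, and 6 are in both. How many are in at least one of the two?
|A∪B| = |A| + |B| - |A∩B| = 69 + 20 - 6 = 83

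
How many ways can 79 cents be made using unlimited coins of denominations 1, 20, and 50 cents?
Coefficient of x^79 in 1/(1-x^1) · 1/(1-x^20) · 1/(1-x^50). Case on j = number of 50-cent coins (j = 0..1); remainder r = 79 - 50j is made from {1,20} in ⌊r/20⌋+1 ways. r = 79, 29 → 4 + 2 = 6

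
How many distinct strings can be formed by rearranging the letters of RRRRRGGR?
8! / (6! × 2!) = 28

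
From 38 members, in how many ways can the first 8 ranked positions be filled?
P(38,8) = 38!/(38-8)! = 1971788797440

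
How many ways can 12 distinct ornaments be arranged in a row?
12! = 479001600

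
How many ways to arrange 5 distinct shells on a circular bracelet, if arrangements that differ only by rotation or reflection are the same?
(5-1)!/2 = 24/2 = 12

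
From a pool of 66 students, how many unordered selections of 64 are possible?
C(66,64) = 66!/(64!×2!) = 2145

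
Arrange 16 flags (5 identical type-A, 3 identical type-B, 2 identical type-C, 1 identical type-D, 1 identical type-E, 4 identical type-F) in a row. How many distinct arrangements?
16! / (5! × 3! × 2! × 1! × 1! × 4!) = 605404800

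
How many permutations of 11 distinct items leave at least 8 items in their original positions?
Exactly j fixed points: C(11,j)·!(11-j); sum over j ≥ 8 (derangement numbers via !m = (m-1)·(!(m-1) + !(m-2)): !0..!3 = 1, 0, 1, 2). Σ_{j=8}^{11} C(11,j)·!(11-j) = C(11,8)·!3 + C(11,9)·!2 + C(11,10)·!1 + C(11,11)·!0 = 165·2 + 55·1 + 11·0 + 1·1 = 386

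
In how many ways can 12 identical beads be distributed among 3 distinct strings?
C(12+3-1, 3-1) = C(14, 2) = 91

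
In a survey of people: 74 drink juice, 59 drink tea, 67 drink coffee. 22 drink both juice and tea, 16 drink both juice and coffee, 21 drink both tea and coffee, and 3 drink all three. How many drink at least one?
|A∪B∪C| = 74+59+67-22-16-21+3 = 144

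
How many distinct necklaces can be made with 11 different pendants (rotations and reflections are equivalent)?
(11-1)!/2 = 3628800/2 = 1814400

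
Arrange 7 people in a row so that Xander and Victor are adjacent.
Treat as block: (7-1)! × 2! = 720 × 2 = 1440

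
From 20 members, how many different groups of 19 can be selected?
C(20,19) = 20!/(19!×1!) = 20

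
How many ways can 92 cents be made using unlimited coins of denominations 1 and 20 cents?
Coefficient of x^92 in 1/(1-x^1) · 1/(1-x^20). Use j coins of 20 for j = 0..⌊92/20⌋ = 4, the rest in 1s: 4 + 1 = 5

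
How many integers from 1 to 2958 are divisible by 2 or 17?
⌊2958/2⌋ + ⌊2958/17⌋ - ⌊2958/34⌋ = 1479 + 174 - 87 = 1566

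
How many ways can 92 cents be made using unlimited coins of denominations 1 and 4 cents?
Coefficient of x^92 in 1/(1-x^1) · 1/(1-x^4). Use j coins of 4 for j = 0..⌊92/4⌋ = 23, the rest in 1s: 23 + 1 = 24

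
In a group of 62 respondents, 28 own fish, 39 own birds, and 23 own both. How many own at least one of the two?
|A∪B| = |A| + |B| - |A∩B| = 28 + 39 - 23 = 44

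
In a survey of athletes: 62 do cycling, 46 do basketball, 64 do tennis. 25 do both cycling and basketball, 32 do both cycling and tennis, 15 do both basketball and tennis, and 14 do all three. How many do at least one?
|A∪B∪C| = 62+46+64-25-32-15+14 = 114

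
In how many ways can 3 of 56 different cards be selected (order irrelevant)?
C(56,3) = 56!/(3!×53!) = 27720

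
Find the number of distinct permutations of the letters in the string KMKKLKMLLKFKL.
13! / (6! × 4! × 2! × 1!) = 180180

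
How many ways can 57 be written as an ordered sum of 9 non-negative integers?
C(57+9-1, 9-1) = C(65, 8) = 5047381560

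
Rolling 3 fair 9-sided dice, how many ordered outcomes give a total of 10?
Coefficient of x^10 in (x + x² + ... + x^9)^3. By inclusion-exclusion on dice exceeding 9: Σ_j (-1)^j C(3,j)·C(10-1-9j, 2) = C(3,0)·C(9,2) = 1·36 = 36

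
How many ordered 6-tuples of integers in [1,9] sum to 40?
Coefficient of x^40 in (x + x² + ... + x^9)^6. By inclusion-exclusion on dice exceeding 9: Σ_j (-1)^j C(6,j)·C(40-1-9j, 5) = C(6,0)·C(39,5) - C(6,1)·C(30,5) + C(6,2)·C(21,5) - C(6,3)·C(12,5) = 1·575757 - 6·142506 + 15·20349 - 20·792 = 10116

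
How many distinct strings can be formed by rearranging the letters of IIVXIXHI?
8! / (4! × 1! × 1! × 2!) = 840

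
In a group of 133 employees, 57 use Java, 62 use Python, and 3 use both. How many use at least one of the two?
|A∪B| = |A| + |B| - |A∩B| = 57 + 62 - 3 = 116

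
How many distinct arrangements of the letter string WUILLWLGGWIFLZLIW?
17! / (1! × 4! × 1! × 2! × 5! × 3! × 1!) = 10291881600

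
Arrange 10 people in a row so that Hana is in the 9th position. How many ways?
Fix one position: (10-1)! = 362880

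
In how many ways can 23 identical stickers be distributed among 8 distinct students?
C(23+8-1, 8-1) = C(30, 7) = 2035800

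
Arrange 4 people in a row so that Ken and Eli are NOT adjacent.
Total - adjacent = 4! - (4-1)!×2 = 24 - 12 = 12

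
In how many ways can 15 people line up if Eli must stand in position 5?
Fix one position: (15-1)! = 87178291200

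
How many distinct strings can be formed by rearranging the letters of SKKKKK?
6! / (1! × 5!) = 6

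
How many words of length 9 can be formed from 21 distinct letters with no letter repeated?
P(21,9) = 21!/(21-9)! = 106661318400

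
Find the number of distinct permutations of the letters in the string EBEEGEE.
7! / (1! × 5! × 1!) = 42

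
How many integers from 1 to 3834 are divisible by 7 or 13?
⌊3834/7⌋ + ⌊3834/13⌋ - ⌊3834/91⌋ = 547 + 294 - 42 = 799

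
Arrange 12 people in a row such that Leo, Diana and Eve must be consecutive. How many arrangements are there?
Treat the 3 as one block: (12-3+1)! × 3! = 3628800 × 6 = 21772800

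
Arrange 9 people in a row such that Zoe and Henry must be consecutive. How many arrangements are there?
Treat the 2 as one block: (9-2+1)! × 2! = 40320 × 2 = 80640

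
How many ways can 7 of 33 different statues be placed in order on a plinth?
P(33,7) = 33!/(33-7)! = 21531121920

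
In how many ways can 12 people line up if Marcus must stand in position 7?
Fix one position: (12-1)! = 39916800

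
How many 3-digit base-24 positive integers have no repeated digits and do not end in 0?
Last digit: 23 nonzero choices. First digit: 22 (nonzero, ≠last). Middle 1: P(22,1) = 22. Total = 11132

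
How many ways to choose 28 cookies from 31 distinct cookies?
C(31,28) = 31!/(28!×3!) = 4495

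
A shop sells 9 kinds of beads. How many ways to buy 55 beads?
C(55+9-1, 9-1) = C(63, 8) = 3872894697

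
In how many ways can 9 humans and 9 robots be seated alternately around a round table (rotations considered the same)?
Fix one of the humans: (9-1)! ways for the remaining humans, × 9! ways for the robots = 40320 × 362880 = 14631321600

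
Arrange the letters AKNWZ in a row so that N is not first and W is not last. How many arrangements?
By inclusion-exclusion: 5! - 2×(5-1)! + (5-2)! = 120 - 48 + 6 = 78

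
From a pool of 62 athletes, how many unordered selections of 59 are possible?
C(62,59) = 62!/(59!×3!) = 37820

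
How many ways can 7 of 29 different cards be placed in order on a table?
P(29,7) = 29!/(29-7)! = 7866331200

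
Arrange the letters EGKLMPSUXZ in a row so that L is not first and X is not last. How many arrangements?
By inclusion-exclusion: 10! - 2×(10-1)! + (10-2)! = 3628800 - 725760 + 40320 = 2943360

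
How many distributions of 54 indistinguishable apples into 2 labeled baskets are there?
C(54+2-1, 2-1) = C(55, 1) = 55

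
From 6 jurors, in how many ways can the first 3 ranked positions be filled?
P(6,3) = 6!/(6-3)! = 120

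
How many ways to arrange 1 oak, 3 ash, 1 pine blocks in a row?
5! / (1! × 3! × 1!) = 20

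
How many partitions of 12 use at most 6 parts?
By conjugation, equals partitions of 12 into parts ≤ 6. Let r_j(i) = number of partitions of i into parts ≤ j, for i = 0..12. r_1(i) = 1 for all i; r_j(i) = r_{j-1}(i) + r_j(i-j). Rows j = 2..6: ≤2: 1 1 2 2 3 3 4 4 5 5 6 6 7; ≤3: 1 1 2 3 4 5 7 8 10 12 14 16 19; ≤4: 1 1 2 3 5 6 9 11 15 18 23 27 34; ≤5: 1 1 2 3 5 7 10 13 18 23 30 37 47; ≤6: 1 1 2 3 5 7 11 14 20 26 35 44 58. r_6(12) = 58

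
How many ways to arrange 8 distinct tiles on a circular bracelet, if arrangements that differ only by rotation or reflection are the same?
(8-1)!/2 = 5040/2 = 2520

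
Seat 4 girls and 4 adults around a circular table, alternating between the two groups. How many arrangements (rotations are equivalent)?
Fix one of the girls: (4-1)! ways for the remaining girls, × 4! ways for the adults = 6 × 24 = 144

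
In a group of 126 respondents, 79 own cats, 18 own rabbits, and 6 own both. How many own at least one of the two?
|A∪B| = |A| + |B| - |A∩B| = 79 + 18 - 6 = 91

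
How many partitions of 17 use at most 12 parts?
By conjugation, equals partitions of 17 into parts ≤ 12. Let r_j(i) = number of partitions of i into parts ≤ j, for i = 0..17. r_1(i) = 1 for all i; r_j(i) = r_{j-1}(i) + r_j(i-j). Rows j = 2..12: ≤2: 1 1 2 2 3 3 4 4 5 5 6 6 7 7 8 8 9 9; ≤3: 1 1 2 3 4 5 7 8 10 12 14 16 19 21 24 27 30 33; ≤4: 1 1 2 3 5 6 9 11 15 18 23 27 34 39 47 54 64 72; ≤5: 1 1 2 3 5 7 10 13 18 23 30 37 47 57 70 84 101 119; ≤6: 1 1 2 3 5 7 11 14 20 26 35 44 58 71 90 110 136 163; ≤7: 1 1 2 3 5 7 11 15 21 28 38 49 65 82 105 131 164 201; ≤8: 1 1 2 3 5 7 11 15 22 29 40 52 70 89 116 146 186 230; ≤9: 1 1 2 3 5 7 11 15 22 30 41 54 73 94 123 157 201 252; ≤10: 1 1 2 3 5 7 11 15 22 30 42 55 75 97 128 164 212 267; ≤11: 1 1 2 3 5 7 11 15 22 30 42 56 76 99 131 169 219 278; ≤12: 1 1 2 3 5 7 11 15 22 30 42 56 77 100 133 172 224 285. r_12(17) = 285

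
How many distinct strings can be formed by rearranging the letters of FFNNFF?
6! / (4! × 2!) = 15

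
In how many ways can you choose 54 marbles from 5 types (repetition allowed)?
C(54+5-1, 5-1) = C(58, 4) = 424270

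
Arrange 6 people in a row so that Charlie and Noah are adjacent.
Treat as block: (6-1)! × 2! = 120 × 2 = 240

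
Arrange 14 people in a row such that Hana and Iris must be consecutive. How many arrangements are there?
Treat the 2 as one block: (14-2+1)! × 2! = 6227020800 × 2 = 12454041600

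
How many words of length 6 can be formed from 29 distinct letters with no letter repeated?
P(29,6) = 29!/(29-6)! = 342014400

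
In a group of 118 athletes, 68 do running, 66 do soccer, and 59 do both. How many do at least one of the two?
|A∪B| = |A| + |B| - |A∩B| = 68 + 66 - 59 = 75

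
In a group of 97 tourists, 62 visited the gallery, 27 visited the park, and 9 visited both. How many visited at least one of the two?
|A∪B| = |A| + |B| - |A∩B| = 62 + 27 - 9 = 80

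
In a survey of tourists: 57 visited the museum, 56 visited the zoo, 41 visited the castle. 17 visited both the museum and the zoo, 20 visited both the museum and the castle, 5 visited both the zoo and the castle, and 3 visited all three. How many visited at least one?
|A∪B∪C| = 57+56+41-17-20-5+3 = 115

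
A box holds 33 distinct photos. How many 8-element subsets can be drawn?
C(33,8) = 33!/(8!×25!) = 13884156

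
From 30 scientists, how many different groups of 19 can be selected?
C(30,19) = 30!/(19!×11!) = 54627300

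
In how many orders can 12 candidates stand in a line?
12! = 479001600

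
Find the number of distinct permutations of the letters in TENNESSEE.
9! / (1! × 4! × 2! × 2!) = 3780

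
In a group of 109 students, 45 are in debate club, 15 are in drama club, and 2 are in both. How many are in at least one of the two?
|A∪B| = |A| + |B| - |A∩B| = 45 + 15 - 2 = 58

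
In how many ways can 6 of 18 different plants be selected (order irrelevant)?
C(18,6) = 18!/(6!×12!) = 18564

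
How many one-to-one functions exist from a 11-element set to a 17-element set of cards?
P(17,11) = 17!/(17-11)! = 494010316800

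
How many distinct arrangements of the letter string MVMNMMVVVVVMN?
13! / (6! × 5! × 2!) = 36036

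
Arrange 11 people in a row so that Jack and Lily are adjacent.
Treat as block: (11-1)! × 2! = 3628800 × 2 = 7257600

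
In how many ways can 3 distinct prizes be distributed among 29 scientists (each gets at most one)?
P(29,3) = 29!/(29-3)! = 21924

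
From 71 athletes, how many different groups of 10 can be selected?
C(71,10) = 71!/(10!×61!) = 461738052776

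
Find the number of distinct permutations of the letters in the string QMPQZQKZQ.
9! / (4! × 2! × 1! × 1! × 1!) = 7560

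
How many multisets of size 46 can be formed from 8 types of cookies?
C(46+8-1, 8-1) = C(53, 7) = 154143080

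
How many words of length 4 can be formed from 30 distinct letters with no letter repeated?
P(30,4) = 30!/(30-4)! = 657720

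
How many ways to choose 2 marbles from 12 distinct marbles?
C(12,2) = 12!/(2!×10!) = 66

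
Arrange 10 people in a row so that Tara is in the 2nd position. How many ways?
Fix one position: (10-1)! = 362880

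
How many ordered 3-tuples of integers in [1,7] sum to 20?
Coefficient of x^20 in (x + x² + ... + x^7)^3. By inclusion-exclusion on dice exceeding 7: Σ_j (-1)^j C(3,j)·C(20-1-7j, 2) = C(3,0)·C(19,2) - C(3,1)·C(12,2) + C(3,2)·C(5,2) = 1·171 - 3·66 + 3·10 = 3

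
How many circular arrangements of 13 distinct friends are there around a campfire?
Circular: fix one position, arrange the rest. (13-1)! = 479001600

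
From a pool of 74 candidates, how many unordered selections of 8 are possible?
C(74,8) = 74!/(8!×66!) = 15071474661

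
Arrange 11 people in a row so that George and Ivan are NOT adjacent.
Total - adjacent = 11! - (11-1)!×2 = 39916800 - 7257600 = 32659200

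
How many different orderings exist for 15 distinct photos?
15! = 1307674368000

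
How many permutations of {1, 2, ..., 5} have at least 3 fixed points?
Exactly j fixed points: C(5,j)·!(5-j); sum over j ≥ 3 (derangement numbers via !m = (m-1)·(!(m-1) + !(m-2)): !0..!2 = 1, 0, 1). Σ_{j=3}^{5} C(5,j)·!(5-j) = C(5,3)·!2 + C(5,4)·!1 + C(5,5)·!0 = 10·1 + 5·0 + 1·1 = 11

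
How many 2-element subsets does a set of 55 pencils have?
C(55,2) = 55!/(2!×53!) = 1485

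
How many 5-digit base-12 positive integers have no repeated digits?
First digit: 11 choices (nonzero). Then descending: 11 × 11 × 10 × 9 × 8 = 87120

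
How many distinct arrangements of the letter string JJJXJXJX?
8! / (3! × 5!) = 56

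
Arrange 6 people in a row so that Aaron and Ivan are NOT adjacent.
Total - adjacent = 6! - (6-1)!×2 = 720 - 240 = 480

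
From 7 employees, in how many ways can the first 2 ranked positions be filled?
P(7,2) = 7!/(7-2)! = 42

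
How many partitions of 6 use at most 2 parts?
By conjugation, equals partitions of 6 into parts ≤ 2. Let r_j(i) = number of partitions of i into parts ≤ j, for i = 0..6. r_1(i) = 1 for all i; r_j(i) = r_{j-1}(i) + r_j(i-j). Rows j = 2..2: ≤2: 1 1 2 2 3 3 4. r_2(6) = 4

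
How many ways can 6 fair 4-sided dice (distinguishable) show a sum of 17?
Coefficient of x^17 in (x + x² + ... + x^4)^6. By inclusion-exclusion on dice exceeding 4: Σ_j (-1)^j C(6,j)·C(17-1-4j, 5) = C(6,0)·C(16,5) - C(6,1)·C(12,5) + C(6,2)·C(8,5) = 1·4368 - 6·792 + 15·56 = 456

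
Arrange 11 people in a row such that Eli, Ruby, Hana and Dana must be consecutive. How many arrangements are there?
Treat the 4 as one block: (11-4+1)! × 4! = 40320 × 24 = 967680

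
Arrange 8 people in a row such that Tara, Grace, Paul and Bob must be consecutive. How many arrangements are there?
Treat the 4 as one block: (8-4+1)! × 4! = 120 × 24 = 2880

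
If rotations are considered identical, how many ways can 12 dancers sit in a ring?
Circular: fix one position, arrange the rest. (12-1)! = 39916800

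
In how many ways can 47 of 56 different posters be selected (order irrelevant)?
C(56,47) = 56!/(47!×9!) = 7575968400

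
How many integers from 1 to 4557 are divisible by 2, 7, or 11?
⌊4557/2⌋+⌊4557/7⌋+⌊4557/11⌋ - ⌊4557/14⌋-⌊4557/22⌋-⌊4557/77⌋ + ⌊4557/154⌋ = 2278+651+414 - 325-207-59 + 29 = 2781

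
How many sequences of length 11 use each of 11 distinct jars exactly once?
11! = 39916800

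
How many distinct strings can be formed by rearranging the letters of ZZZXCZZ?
7! / (5! × 1! × 1!) = 42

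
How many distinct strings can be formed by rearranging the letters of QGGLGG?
6! / (1! × 4! × 1!) = 30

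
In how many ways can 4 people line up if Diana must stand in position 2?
Fix one position: (4-1)! = 6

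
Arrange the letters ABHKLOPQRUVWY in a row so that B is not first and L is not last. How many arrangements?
By inclusion-exclusion: 13! - 2×(13-1)! + (13-2)! = 6227020800 - 958003200 + 39916800 = 5308934400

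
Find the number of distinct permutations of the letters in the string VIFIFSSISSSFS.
13! / (1! × 3! × 6! × 3!) = 240240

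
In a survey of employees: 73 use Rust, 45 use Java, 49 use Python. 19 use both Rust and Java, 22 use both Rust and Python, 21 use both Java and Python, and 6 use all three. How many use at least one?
|A∪B∪C| = 73+45+49-19-22-21+6 = 111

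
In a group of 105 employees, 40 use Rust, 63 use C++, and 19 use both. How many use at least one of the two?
|A∪B| = |A| + |B| - |A∩B| = 40 + 63 - 19 = 84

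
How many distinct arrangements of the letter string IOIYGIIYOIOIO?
13! / (4! × 1! × 6! × 2!) = 180180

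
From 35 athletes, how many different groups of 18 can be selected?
C(35,18) = 35!/(18!×17!) = 4537567650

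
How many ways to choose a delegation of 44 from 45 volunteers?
C(45,44) = 45!/(44!×1!) = 45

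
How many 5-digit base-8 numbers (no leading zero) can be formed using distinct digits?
First digit: 7 choices (nonzero). Then descending: 7 × 7 × 6 × 5 × 4 = 5880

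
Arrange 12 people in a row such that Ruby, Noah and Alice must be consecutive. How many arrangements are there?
Treat the 3 as one block: (12-3+1)! × 3! = 3628800 × 6 = 21772800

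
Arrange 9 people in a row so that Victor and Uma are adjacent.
Treat as block: (9-1)! × 2! = 40320 × 2 = 80640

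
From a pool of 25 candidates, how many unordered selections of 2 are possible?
C(25,2) = 25!/(2!×23!) = 300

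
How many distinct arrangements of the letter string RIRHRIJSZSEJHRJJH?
17! / (2! × 2! × 4! × 4! × 3! × 1! × 1!) = 25729704000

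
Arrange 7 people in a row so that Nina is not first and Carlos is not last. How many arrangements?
By inclusion-exclusion: 7! - 2×(7-1)! + (7-2)! = 5040 - 1440 + 120 = 3720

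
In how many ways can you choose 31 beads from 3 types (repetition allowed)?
C(31+3-1, 3-1) = C(33, 2) = 528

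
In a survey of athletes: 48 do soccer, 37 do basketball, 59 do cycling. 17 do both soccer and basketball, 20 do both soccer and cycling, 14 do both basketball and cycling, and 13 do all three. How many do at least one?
|A∪B∪C| = 48+37+59-17-20-14+13 = 106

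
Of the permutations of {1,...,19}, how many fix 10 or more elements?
Exactly j fixed points: C(19,j)·!(19-j); sum over j ≥ 10 (derangement numbers via !m = (m-1)·(!(m-1) + !(m-2)): !0..!9 = 1, 0, 1, 2, 9, 44, 265, 1854, 14833, 133496). Σ_{j=10}^{19} C(19,j)·!(19-j) = C(19,10)·!9 + C(19,11)·!8 + C(19,12)·!7 + C(19,13)·!6 + C(19,14)·!5 + C(19,15)·!4 + C(19,16)·!3 + C(19,17)·!2 + C(19,18)·!1 + C(19,19)·!0 = 92378·133496 + 75582·14833 + 50388·1854 + 27132·265 + 11628·44 + 3876·9 + 969·2 + 171·1 + 19·0 + 1·1 = 13554359252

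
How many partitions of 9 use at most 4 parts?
By conjugation, equals partitions of 9 into parts ≤ 4. Let r_j(i) = number of partitions of i into parts ≤ j, for i = 0..9. r_1(i) = 1 for all i; r_j(i) = r_{j-1}(i) + r_j(i-j). Rows j = 2..4: ≤2: 1 1 2 2 3 3 4 4 5 5; ≤3: 1 1 2 3 4 5 7 8 10 12; ≤4: 1 1 2 3 5 6 9 11 15 18. r_4(9) = 18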